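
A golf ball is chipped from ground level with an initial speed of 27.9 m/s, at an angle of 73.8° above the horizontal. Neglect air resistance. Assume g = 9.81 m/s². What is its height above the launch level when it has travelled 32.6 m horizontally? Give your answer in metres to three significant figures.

Horizontal component vₓ = 27.90 cos 73.8° = 7.784 m/s; vertical v_y0 = 27.90 sin 73.8° = 26.79 m/s.
At x = 32.6 m, t = x/vₓ = 32.6/7.784 = 4.188 s.
Height: y = v_y0 t − ½ g t² = 26.79 × 4.188 − 4.905 × 4.188² = 112.2 − 86.04 = 26.17 m.

26.2 m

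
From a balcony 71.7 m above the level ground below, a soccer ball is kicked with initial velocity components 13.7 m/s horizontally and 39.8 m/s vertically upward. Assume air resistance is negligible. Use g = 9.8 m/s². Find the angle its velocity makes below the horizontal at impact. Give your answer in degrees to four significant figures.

With up positive and y = 0 at the ground: y(t) = 71.7 + (39.80) t − 4.900 t². Setting y = 0 and taking the positive root: t = [39.80 + √(39.80² + 2·9.80·71.7)] / 9.80 = (39.80 + 54.68) / 9.80 = 9.640 s.
At impact: v_y = v_y0 − g t = −54.68 m/s; vₓ = 13.70 m/s.
Angle below horizontal: arctan(|v_y|/vₓ) = arctan(54.68/13.70) = 75.93°.

75.93°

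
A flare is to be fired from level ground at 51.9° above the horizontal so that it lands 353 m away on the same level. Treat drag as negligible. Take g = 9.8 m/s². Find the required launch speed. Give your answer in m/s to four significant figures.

From R = (v₀² / g) sin 2θ: v₀ = √(gR / sin 2θ).
v₀ = √(9.80 × 353 / sin 103.8°) = √(3459 / 0.9711) = √3562.2 = 59.68 m/s.

59.68 m/s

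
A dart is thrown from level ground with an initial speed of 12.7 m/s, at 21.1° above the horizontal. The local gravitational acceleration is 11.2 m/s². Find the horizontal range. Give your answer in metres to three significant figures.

vₓ = 12.70 cos 21.1° = 11.85 m/s; v_y0 = 12.70 sin 21.1° = 4.572 m/s.
Time aloft: T = 2 v_y0 / g = 2 × 4.572 / 11.2 = 0.8164 s.
Horizontal distance R = vₓ T = 11.85 × 0.8164 = 9.673 m.

9.67 m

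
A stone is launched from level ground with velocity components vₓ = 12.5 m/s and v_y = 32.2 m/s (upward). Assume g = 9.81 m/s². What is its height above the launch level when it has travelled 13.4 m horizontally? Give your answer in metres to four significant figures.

28.88 m

Time to reach x = 13.4 m: t = x/vₓ = 13.4/12.50 = 1.072 s.
Height: y = v_y0 t − ½ g t² = 32.20 × 1.072 − 4.905 × 1.072² = 34.52 − 5.637 = 28.88 m.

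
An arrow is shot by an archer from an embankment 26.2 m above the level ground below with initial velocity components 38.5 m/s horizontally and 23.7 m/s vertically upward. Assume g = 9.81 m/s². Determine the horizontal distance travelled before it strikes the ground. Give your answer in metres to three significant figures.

222 m

The projectile lands when y = 26.2 + (23.70) t − ½·9.81·t² = 0. Positive root: t = (23.70 + √(23.70² + 2·9.81·26.2)) / 9.81 = (23.70 + 32.80) / 9.81 = 5.759 s.
Horizontal distance: R = vₓ t = 38.50 × 5.759 = 221.7 m.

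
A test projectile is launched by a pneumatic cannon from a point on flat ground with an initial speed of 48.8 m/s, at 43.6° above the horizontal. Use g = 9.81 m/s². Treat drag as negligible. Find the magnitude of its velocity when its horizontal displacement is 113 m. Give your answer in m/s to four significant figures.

35.41 m/s

Components: vₓ = 48.80 cos 43.6° = 35.34 m/s, v_y0 = 48.80 sin 43.6° = 33.65 m/s.
At x = 113 m, t = x/vₓ = 113/35.34 = 3.198 s.
Vertical velocity there: v_y = v_y0 − g t = 33.65 − 9.81 × 3.198 = 2.285 m/s.
Speed: √(vₓ² + v_y²) = √(35.34² + 2.285²) = 35.41 m/s.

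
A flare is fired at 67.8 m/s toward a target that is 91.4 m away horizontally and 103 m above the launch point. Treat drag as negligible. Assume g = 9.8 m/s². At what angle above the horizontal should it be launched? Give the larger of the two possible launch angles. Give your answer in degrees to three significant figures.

83.5°

Trajectory: y = x tanθ − g x² (1 + tan²θ)/(2v₀²). With x = 91.4, y = 103, v₀ = 67.8, g = 9.80:
8.905 tan²θ − 91.4 tanθ + (111.9) = 0.
tanθ = [91.4 ± √(91.4² − 4 × 8.905 × (111.9))] / (2 × 8.905) = (91.4 ± 66.09) / 17.81, giving tanθ = 1.421 or 8.843.
θ = 54.87° or 83.55°; the larger is 83.55°.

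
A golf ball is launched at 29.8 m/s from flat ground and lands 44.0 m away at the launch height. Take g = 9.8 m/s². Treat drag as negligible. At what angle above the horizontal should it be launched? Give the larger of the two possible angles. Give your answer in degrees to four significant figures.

R = v₀² sin 2θ / g gives sin 2θ = gR/v₀² = 9.80·44.0/29.8² = 0.4856.
2θ = 29.05° or 180° − 29.05° = 151.0°, so θ = 14.52° or 75.48°.
The larger angle is 75.48°.

75.48°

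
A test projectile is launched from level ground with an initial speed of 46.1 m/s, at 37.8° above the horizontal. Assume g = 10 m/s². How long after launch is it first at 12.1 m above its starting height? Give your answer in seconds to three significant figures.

0.467 s

vₓ = 46.10 cos 37.8° = 36.43 m/s; v_y0 = 46.10 sin 37.8° = 28.26 m/s.
Set y = v_y0 t − ½ g t² = 12.1: 5.000 t² − 28.26 t + 12.1 = 0.
Quadratic formula: t = (28.26 ± √556.35) / 10.0 = (28.26 ± 23.59) / 10.0 → t = 0.4668 s or 5.184 s.
The first (ascending) time is 0.4668 s.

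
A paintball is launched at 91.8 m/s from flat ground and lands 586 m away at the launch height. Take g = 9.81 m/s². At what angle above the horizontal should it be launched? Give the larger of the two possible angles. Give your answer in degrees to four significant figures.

From R = (v₀²/g) sin 2θ: sin 2θ = 9.81 × 586 / 8427.2 = 0.6822.
2θ = 43.01° or 180° − 43.01° = 137.0°, so θ = 21.51° or 68.49°.
The larger angle is 68.49°.

68.49°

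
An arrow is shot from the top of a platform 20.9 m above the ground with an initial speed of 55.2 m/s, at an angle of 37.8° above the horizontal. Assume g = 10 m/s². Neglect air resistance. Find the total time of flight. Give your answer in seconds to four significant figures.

Resolve: vₓ = 55.20 cos 37.8° = 43.62 m/s and v_y0 = 55.20 sin 37.8° = 33.83 m/s.
Vertical motion (up positive, ground at y = 0): 5.000 t² − (33.83) t − 20.9 = 0, so t = (33.83 + √(33.83² + 2·10.0·20.9)) / 10.0 = (33.83 + 39.53) / 10.0 = 7.336 s.

7.336 s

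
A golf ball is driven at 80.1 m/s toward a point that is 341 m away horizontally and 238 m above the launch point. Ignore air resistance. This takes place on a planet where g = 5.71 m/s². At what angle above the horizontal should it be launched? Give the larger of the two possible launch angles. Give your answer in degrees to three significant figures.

79.9°

Trajectory: y = x tanθ − g x² (1 + tan²θ)/(2v₀²). With x = 341, y = 238, v₀ = 80.1, g = 5.71:
51.74 tan²θ − 341 tanθ + (289.7) = 0.
tanθ = [341 ± √(341² − 4 × 51.74 × (289.7))] / (2 × 51.74) = (341 ± 237.3) / 103.5, giving tanθ = 1.002 or 5.588.
θ = 45.06° or 79.85°; the larger is 79.85°.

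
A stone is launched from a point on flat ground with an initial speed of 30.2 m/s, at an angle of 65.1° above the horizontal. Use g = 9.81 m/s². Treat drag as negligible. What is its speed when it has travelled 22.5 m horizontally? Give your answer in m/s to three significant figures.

vₓ = 30.20 cos 65.1° = 12.72 m/s; v_y0 = 30.20 sin 65.1° = 27.39 m/s.
Time to reach x = 22.5 m: t = x/vₓ = 22.5/12.72 = 1.770 s.
Vertical velocity there: v_y = v_y0 − g t = 27.39 − 9.81 × 1.770 = 10.03 m/s.
Speed: √(vₓ² + v_y²) = √(12.72² + 10.03²) = 16.20 m/s.

16.2 m/s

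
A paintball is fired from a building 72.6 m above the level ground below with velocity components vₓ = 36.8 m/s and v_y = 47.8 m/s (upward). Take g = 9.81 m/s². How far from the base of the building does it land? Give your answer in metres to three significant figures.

The projectile lands when y = 72.6 + (47.80) t − ½·9.81·t² = 0. Positive root: t = (47.80 + √(47.80² + 2·9.81·72.6)) / 9.81 = (47.80 + 60.90) / 9.81 = 11.08 s.
Horizontal distance: R = vₓ t = 36.80 × 11.08 = 407.8 m.

408 m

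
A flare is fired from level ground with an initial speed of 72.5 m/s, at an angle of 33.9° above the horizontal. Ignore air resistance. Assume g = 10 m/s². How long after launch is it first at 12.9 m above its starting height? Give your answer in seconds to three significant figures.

0.333 s

vₓ = 72.50 cos 33.9° = 60.18 m/s; v_y0 = 72.50 sin 33.9° = 40.44 m/s.
Set y = v_y0 t − ½ g t² = 12.9: 5.000 t² − 40.44 t + 12.9 = 0.
Quadratic formula: t = (40.44 ± √1377.1) / 10.0 = (40.44 ± 37.11) / 10.0 → t = 0.3327 s or 7.755 s.
The first (ascending) time is 0.3327 s.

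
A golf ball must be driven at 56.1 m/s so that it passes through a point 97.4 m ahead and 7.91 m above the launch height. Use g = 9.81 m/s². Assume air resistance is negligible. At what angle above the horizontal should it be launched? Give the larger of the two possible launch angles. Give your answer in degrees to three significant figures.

81.0°

Trajectory: y = x tanθ − g x² (1 + tan²θ)/(2v₀²). With x = 97.4, y = 7.91, v₀ = 56.1, g = 9.81:
14.79 tan²θ − 97.4 tanθ + (22.70) = 0.
tanθ = [97.4 ± √(97.4² − 4 × 14.79 × (22.70))] / (2 × 14.79) = (97.4 ± 90.25) / 29.57, giving tanθ = 0.2419 or 6.346.
θ = 13.60° or 81.04°; the larger is 81.04°.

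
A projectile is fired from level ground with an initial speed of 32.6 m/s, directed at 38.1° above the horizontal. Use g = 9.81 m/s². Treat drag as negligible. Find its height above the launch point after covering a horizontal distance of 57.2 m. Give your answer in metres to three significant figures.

Resolve: vₓ = 32.60 cos 38.1° = 25.65 m/s and v_y0 = 32.60 sin 38.1° = 20.12 m/s.
x = vₓ t ⇒ t = 57.2/25.65 = 2.230 s.
Height: y = v_y0 t − ½ g t² = 20.12 × 2.230 − 4.905 × 2.230² = 44.85 − 24.38 = 20.47 m.

20.5 m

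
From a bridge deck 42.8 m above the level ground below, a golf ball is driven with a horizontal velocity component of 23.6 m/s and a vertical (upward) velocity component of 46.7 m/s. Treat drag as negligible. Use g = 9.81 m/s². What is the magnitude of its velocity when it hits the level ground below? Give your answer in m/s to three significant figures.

With up positive and y = 0 at the ground: y(t) = 42.8 + (46.70) t − 4.905 t². Setting y = 0 and taking the positive root: t = [46.70 + √(46.70² + 2·9.81·42.8)] / 9.81 = (46.70 + 54.96) / 9.81 = 10.36 s.
Vertical velocity at impact: v_y = v_y0 − g t = 46.70 − 9.81 × 10.36 = −54.96 m/s.
Speed: |v| = √(vₓ² + v_y²) = √(23.60² + 54.96²) = 59.81 m/s.

59.8 m/s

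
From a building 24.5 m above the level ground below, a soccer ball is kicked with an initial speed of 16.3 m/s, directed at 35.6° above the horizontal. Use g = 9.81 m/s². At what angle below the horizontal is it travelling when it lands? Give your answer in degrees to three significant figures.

Horizontal component vₓ = 16.30 cos 35.6° = 13.25 m/s; vertical v_y0 = 16.30 sin 35.6° = 9.489 m/s.
The projectile lands when y = 24.5 + (9.489) t − ½·9.81·t² = 0. Positive root: t = (9.489 + √(9.489² + 2·9.81·24.5)) / 9.81 = (9.489 + 23.89) / 9.81 = 3.402 s.
At impact: v_y = v_y0 − g t = −23.89 m/s; vₓ = 13.25 m/s.
Angle below horizontal: arctan(|v_y|/vₓ) = arctan(23.89/13.25) = 60.98°.

61.0°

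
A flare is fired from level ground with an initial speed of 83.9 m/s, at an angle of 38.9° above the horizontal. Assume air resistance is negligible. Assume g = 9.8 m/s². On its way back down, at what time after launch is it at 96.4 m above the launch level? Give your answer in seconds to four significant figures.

8.414 s

vₓ = 83.90 cos 38.9° = 65.29 m/s; v_y0 = 83.90 sin 38.9° = 52.69 m/s.
Set y = v_y0 t − ½ g t² = 96.4: 4.900 t² − 52.69 t + 96.4 = 0.
Quadratic formula: t = (52.69 ± √886.39) / 9.80 = (52.69 ± 29.77) / 9.80 → t = 2.338 s or 8.414 s.
The descending-branch root is 8.414 s.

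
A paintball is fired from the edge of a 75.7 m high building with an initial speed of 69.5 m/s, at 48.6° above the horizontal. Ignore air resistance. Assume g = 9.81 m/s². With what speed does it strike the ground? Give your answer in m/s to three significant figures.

Horizontal component vₓ = 69.50 cos 48.6° = 45.96 m/s; vertical v_y0 = 69.50 sin 48.6° = 52.13 m/s.
The projectile lands when y = 75.7 + (52.13) t − ½·9.81·t² = 0. Positive root: t = (52.13 + √(52.13² + 2·9.81·75.7)) / 9.81 = (52.13 + 64.83) / 9.81 = 11.92 s.
Vertical velocity at impact: v_y = v_y0 − g t = 52.13 − 9.81 × 11.92 = −64.83 m/s.
Speed: |v| = √(vₓ² + v_y²) = √(45.96² + 64.83²) = 79.47 m/s.

79.5 m/s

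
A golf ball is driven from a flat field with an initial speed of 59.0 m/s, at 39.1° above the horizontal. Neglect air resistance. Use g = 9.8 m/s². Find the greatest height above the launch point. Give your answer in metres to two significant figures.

Horizontal component vₓ = 59.00 cos 39.1° = 45.79 m/s; vertical v_y0 = 59.00 sin 39.1° = 37.21 m/s.
At the apex v_y = 0, so H = v_y0²/(2g) = 37.21²/19.60 = 70.64 m.

71 m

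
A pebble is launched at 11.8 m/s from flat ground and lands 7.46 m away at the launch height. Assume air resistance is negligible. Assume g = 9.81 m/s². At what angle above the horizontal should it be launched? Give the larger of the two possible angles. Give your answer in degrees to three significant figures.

R = v₀² sin 2θ / g gives sin 2θ = gR/v₀² = 9.81·7.46/11.8² = 0.5256.
2θ = 31.71° or 180° − 31.71° = 148.3°, so θ = 15.85° or 74.15°.
The larger angle is 74.15°.

74.1°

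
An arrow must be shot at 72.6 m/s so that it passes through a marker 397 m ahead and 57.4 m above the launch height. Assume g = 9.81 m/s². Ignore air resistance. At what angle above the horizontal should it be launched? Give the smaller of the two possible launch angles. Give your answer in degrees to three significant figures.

34.6°

Trajectory: y = x tanθ − g x² (1 + tan²θ)/(2v₀²). With x = 397, y = 57.4, v₀ = 72.6, g = 9.81:
146.7 tan²θ − 397 tanθ + (204.1) = 0.
tanθ = [397 ± √(397² − 4 × 146.7 × (204.1))] / (2 × 146.7) = (397 ± 194.6) / 293.3, giving tanθ = 0.6899 or 2.017.
θ = 34.60° or 63.63°; the smaller is 34.60°.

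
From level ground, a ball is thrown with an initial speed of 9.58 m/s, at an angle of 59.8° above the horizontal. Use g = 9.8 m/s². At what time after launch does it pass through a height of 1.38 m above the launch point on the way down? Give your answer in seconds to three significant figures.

vₓ = 9.580 cos 59.8° = 4.819 m/s; v_y0 = 9.580 sin 59.8° = 8.280 m/s.
Require v_y0 t − ½ g t² = 1.38, i.e. 4.900 t² − 8.280 t + 1.38 = 0.
t = [8.280 ± √(8.280² − 2·9.80·1.38)] / 9.80 = (8.280 ± 6.443) / 9.80, so t = 0.1875 s or t = 1.502 s.
The descending-branch root is 1.502 s.

1.50 s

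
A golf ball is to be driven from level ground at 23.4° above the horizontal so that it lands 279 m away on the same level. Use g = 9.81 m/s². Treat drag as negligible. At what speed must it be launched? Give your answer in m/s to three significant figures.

Level-ground range: R = v₀² sin(2θ)/g, so v₀ = √(gR / sin 2θ).
v₀ = √(9.81 × 279 / sin 46.80°) = √(2737 / 0.7290) = √3754.6 = 61.27 m/s.

61.3 m/s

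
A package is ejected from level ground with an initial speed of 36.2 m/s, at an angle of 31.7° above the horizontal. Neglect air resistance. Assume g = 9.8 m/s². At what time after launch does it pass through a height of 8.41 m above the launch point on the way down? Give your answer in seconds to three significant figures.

3.37 s

Components: vₓ = 36.20 cos 31.7° = 30.80 m/s, v_y0 = 36.20 sin 31.7° = 19.02 m/s.
Require v_y0 t − ½ g t² = 8.41, i.e. 4.900 t² − 19.02 t + 8.41 = 0.
t = [19.02 ± √(19.02² − 2·9.80·8.41)] / 9.80 = (19.02 ± 14.04) / 9.80, so t = 0.5088 s or t = 3.373 s.
The descending-branch root is 3.373 s.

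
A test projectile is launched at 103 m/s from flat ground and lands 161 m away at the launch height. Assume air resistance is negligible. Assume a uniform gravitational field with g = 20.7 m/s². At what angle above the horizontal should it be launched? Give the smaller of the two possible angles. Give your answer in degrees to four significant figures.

From R = (v₀²/g) sin 2θ: sin 2θ = 20.7 × 161 / 10609 = 0.3141.
2θ = 18.31° or 180° − 18.31° = 161.7°, so θ = 9.154° or 80.85°.
The smaller angle is 9.154°.

9.154°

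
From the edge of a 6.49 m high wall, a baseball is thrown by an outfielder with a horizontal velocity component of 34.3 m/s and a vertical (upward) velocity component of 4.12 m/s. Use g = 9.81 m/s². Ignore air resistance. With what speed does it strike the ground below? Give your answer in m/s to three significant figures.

36.3 m/s

The projectile lands when y = 6.49 + (4.120) t − ½·9.81·t² = 0. Positive root: t = (4.120 + √(4.120² + 2·9.81·6.49)) / 9.81 = (4.120 + 12.01) / 9.81 = 1.645 s.
Vertical velocity at impact: v_y = v_y0 − g t = 4.120 − 9.81 × 1.645 = −12.01 m/s.
Speed: |v| = √(vₓ² + v_y²) = √(34.30² + 12.01²) = 36.34 m/s.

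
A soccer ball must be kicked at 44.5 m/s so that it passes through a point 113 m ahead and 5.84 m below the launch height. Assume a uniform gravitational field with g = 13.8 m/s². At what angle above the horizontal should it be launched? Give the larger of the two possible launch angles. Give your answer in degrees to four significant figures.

Trajectory: y = x tanθ − g x² (1 + tan²θ)/(2v₀²). With x = 113, y = −5.84, v₀ = 44.5, g = 13.8:
44.49 tan²θ − 113 tanθ + (38.65) = 0.
tanθ = [113 ± √(113² − 4 × 44.49 × (38.65))] / (2 × 44.49) = (113 ± 76.75) / 88.98, giving tanθ = 0.4074 or 2.132.
θ = 22.17° or 64.87°; the larger is 64.87°.

64.87°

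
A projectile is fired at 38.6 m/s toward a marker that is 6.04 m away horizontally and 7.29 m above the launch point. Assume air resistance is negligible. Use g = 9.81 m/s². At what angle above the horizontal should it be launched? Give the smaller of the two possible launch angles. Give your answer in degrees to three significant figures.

Trajectory: y = x tanθ − g x² (1 + tan²θ)/(2v₀²). With x = 6.04, y = 7.29, v₀ = 38.6, g = 9.81:
0.1201 tan²θ − 6.04 tanθ + (7.410) = 0.
tanθ = [6.04 ± √(6.04² − 4 × 0.1201 × (7.410))] / (2 × 0.1201) = (6.04 ± 5.738) / 0.2402, giving tanθ = 1.258 or 49.03.
θ = 51.53° or 88.83°; the smaller is 51.53°.

51.5°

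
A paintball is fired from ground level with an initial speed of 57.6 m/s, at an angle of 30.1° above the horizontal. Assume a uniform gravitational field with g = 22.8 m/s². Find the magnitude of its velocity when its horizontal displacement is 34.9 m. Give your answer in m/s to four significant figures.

Components: vₓ = 57.60 cos 30.1° = 49.83 m/s, v_y0 = 57.60 sin 30.1° = 28.89 m/s.
Time to reach x = 34.9 m: t = x/vₓ = 34.9/49.83 = 0.7003 s.
Vertical velocity there: v_y = v_y0 − g t = 28.89 − 22.8 × 0.7003 = 12.92 m/s.
Speed: √(vₓ² + v_y²) = √(49.83² + 12.92²) = 51.48 m/s.

51.48 m/s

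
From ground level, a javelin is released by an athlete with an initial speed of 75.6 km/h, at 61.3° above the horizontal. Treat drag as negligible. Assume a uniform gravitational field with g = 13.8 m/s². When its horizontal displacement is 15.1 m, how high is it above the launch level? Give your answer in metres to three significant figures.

12.1 m

Convert: 75.6 km/h = 75.6/3.6 = 21.00 m/s.
Components: vₓ = 21.00 cos 61.3° = 10.08 m/s, v_y0 = 21.00 sin 61.3° = 18.42 m/s.
x = vₓ t ⇒ t = 15.1/10.08 = 1.497 s.
Height: y = v_y0 t − ½ g t² = 18.42 × 1.497 − 6.900 × 1.497² = 27.58 − 15.47 = 12.11 m.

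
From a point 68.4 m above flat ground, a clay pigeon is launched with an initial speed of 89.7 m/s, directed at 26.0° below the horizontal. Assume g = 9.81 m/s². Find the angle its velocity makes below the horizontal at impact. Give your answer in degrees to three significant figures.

Resolve: vₓ = 89.70 cos 26.0° = 80.62 m/s and v_y0 = −39.32 m/s (downward).
With up positive and y = 0 at the ground: y(t) = 68.4 + (−39.32) t − 4.905 t². Setting y = 0 and taking the positive root: t = [−39.32 + √(39.32² + 2·9.81·68.4)] / 9.81 = (−39.32 + 53.74) / 9.81 = 1.470 s.
At impact: v_y = v_y0 − g t = −53.74 m/s; vₓ = 80.62 m/s.
Angle below horizontal: arctan(|v_y|/vₓ) = arctan(53.74/80.62) = 33.69°.

33.7°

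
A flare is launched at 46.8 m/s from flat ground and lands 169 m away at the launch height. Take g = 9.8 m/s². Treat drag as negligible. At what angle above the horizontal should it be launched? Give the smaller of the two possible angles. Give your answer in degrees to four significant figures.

24.56°

From R = (v₀²/g) sin 2θ: sin 2θ = 9.80 × 169 / 2190.2 = 0.7562.
2θ = 49.13° or 180° − 49.13° = 130.9°, so θ = 24.56° or 65.44°.
The smaller angle is 24.56°.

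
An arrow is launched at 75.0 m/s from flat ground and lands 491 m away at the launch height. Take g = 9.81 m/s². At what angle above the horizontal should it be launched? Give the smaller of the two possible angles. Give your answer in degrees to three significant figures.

29.5°

From R = (v₀²/g) sin 2θ: sin 2θ = 9.81 × 491 / 5625.0 = 0.8563.
2θ = 58.90° or 180° − 58.90° = 121.1°, so θ = 29.45° or 60.55°.
The smaller angle is 29.45°.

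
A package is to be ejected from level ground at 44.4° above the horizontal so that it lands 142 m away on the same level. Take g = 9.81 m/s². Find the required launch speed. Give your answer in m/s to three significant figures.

On level ground R = v₀² sin 2θ / g ⇒ v₀ = √(gR / sin 2θ).
v₀ = √(9.81 × 142 / sin 88.80°) = √(1393 / 0.9998) = √1393.3 = 37.33 m/s.

37.3 m/s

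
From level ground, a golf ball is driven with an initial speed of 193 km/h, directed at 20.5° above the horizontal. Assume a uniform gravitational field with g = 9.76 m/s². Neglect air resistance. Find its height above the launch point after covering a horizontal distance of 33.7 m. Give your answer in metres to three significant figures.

10.4 m

Convert: 193 km/h = 193/3.6 = 53.61 m/s.
Horizontal component vₓ = 53.61 cos 20.5° = 50.22 m/s; vertical v_y0 = 53.61 sin 20.5° = 18.78 m/s.
At x = 33.7 m, t = x/vₓ = 33.7/50.22 = 0.6711 s.
Height: y = v_y0 t − ½ g t² = 18.78 × 0.6711 − 4.880 × 0.6711² = 12.60 − 2.198 = 10.40 m.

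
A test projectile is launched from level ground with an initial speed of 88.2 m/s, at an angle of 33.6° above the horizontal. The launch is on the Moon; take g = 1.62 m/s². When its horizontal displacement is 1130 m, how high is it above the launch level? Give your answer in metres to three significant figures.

559 m

Horizontal component vₓ = 88.20 cos 33.6° = 73.46 m/s; vertical v_y0 = 88.20 sin 33.6° = 48.81 m/s.
x = vₓ t ⇒ t = 1130/73.46 = 15.38 s.
Height: y = v_y0 t − ½ g t² = 48.81 × 15.38 − 0.8100 × 15.38² = 750.8 − 191.6 = 559.1 m.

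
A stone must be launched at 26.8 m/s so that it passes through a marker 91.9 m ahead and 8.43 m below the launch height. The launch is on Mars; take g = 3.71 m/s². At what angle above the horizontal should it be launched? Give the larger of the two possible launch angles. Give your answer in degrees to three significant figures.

Trajectory: y = x tanθ − g x² (1 + tan²θ)/(2v₀²). With x = 91.9, y = −8.43, v₀ = 26.8, g = 3.71:
21.81 tan²θ − 91.9 tanθ + (13.38) = 0.
tanθ = [91.9 ± √(91.9² − 4 × 21.81 × (13.38))] / (2 × 21.81) = (91.9 ± 85.31) / 43.62, giving tanθ = 0.1510 or 4.062.
θ = 8.589° or 76.17°; the larger is 76.17°.

76.2°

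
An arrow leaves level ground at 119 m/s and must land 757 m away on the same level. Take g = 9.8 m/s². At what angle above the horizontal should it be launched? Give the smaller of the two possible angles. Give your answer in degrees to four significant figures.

From R = (v₀²/g) sin 2θ: sin 2θ = 9.80 × 757 / 14161 = 0.5239.
2θ = 31.59° or 180° − 31.59° = 148.4°, so θ = 15.80° or 74.20°.
The smaller angle is 15.80°.

15.80°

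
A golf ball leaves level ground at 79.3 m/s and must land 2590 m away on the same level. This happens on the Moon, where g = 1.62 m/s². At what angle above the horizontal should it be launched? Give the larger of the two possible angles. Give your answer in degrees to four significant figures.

R = v₀² sin 2θ / g gives sin 2θ = gR/v₀² = 1.62·2590/79.3² = 0.6672.
2θ = 41.85° or 180° − 41.85° = 138.1°, so θ = 20.93° or 69.07°.
The larger angle is 69.07°.

69.07°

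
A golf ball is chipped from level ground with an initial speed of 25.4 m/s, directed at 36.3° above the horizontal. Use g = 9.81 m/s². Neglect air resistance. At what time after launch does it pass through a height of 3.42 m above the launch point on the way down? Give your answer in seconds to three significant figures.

2.82 s

Components: vₓ = 25.40 cos 36.3° = 20.47 m/s, v_y0 = 25.40 sin 36.3° = 15.04 m/s.
Set y = v_y0 t − ½ g t² = 3.42: 4.905 t² − 15.04 t + 3.42 = 0.
t = [15.04 ± √(15.04² − 2·9.81·3.42)] / 9.81 = (15.04 ± 12.61) / 9.81, so t = 0.2474 s or t = 2.818 s.
The descending-branch root is 2.818 s.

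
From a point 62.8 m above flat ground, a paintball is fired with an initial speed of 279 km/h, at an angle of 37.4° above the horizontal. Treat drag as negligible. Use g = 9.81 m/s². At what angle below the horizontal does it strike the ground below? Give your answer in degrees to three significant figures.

43.6°

Convert: 279 km/h = 279/3.6 = 77.50 m/s.
vₓ = 77.50 cos 37.4° = 61.57 m/s; v_y0 = 77.50 sin 37.4° = 47.07 m/s.
Vertical motion (up positive, ground at y = 0): 4.905 t² − (47.07) t − 62.8 = 0, so t = (47.07 + √(47.07² + 2·9.81·62.8)) / 9.81 = (47.07 + 58.72) / 9.81 = 10.78 s.
At impact: v_y = v_y0 − g t = −58.72 m/s; vₓ = 61.57 m/s.
Angle below horizontal: arctan(|v_y|/vₓ) = arctan(58.72/61.57) = 43.64°.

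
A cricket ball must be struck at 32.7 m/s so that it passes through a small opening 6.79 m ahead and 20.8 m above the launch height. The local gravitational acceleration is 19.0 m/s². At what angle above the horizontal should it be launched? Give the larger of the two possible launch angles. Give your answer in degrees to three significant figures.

85.4°

Trajectory: y = x tanθ − g x² (1 + tan²θ)/(2v₀²). With x = 6.79, y = 20.8, v₀ = 32.7, g = 19.0:
0.4096 tan²θ − 6.79 tanθ + (21.21) = 0.
tanθ = [6.79 ± √(6.79² − 4 × 0.4096 × (21.21))] / (2 × 0.4096) = (6.79 ± 3.370) / 0.8192, giving tanθ = 4.175 or 12.40.
θ = 76.53° or 85.39°; the larger is 85.39°.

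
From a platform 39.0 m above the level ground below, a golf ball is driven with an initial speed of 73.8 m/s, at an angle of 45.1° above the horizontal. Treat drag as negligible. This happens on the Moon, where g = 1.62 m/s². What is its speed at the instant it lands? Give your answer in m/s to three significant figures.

Resolve: vₓ = 73.80 cos 45.1° = 52.09 m/s and v_y0 = 73.80 sin 45.1° = 52.28 m/s.
With up positive and y = 0 at the ground: y(t) = 39.0 + (52.28) t − 0.8100 t². Setting y = 0 and taking the positive root: t = [52.28 + √(52.28² + 2·1.62·39.0)] / 1.62 = (52.28 + 53.47) / 1.62 = 65.28 s.
Vertical velocity at impact: v_y = v_y0 − g t = 52.28 − 1.62 × 65.28 = −53.47 m/s.
Speed: |v| = √(vₓ² + v_y²) = √(52.09² + 53.47²) = 74.65 m/s.

74.7 m/s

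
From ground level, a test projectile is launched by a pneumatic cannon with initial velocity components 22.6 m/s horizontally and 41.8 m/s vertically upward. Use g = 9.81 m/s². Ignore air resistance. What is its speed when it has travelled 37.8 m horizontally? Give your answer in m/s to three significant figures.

34.0 m/s

Time to reach x = 37.8 m: t = x/vₓ = 37.8/22.60 = 1.673 s.
Vertical velocity there: v_y = v_y0 − g t = 41.80 − 9.81 × 1.673 = 25.39 m/s.
Speed: √(vₓ² + v_y²) = √(22.60² + 25.39²) = 33.99 m/s.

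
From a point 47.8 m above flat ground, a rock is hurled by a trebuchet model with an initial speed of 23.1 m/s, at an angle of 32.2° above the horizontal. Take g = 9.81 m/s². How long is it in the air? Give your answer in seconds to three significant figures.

Resolve: vₓ = 23.10 cos 32.2° = 19.55 m/s and v_y0 = 23.10 sin 32.2° = 12.31 m/s.
The projectile lands when y = 47.8 + (12.31) t − ½·9.81·t² = 0. Positive root: t = (12.31 + √(12.31² + 2·9.81·47.8)) / 9.81 = (12.31 + 33.01) / 9.81 = 4.619 s.

4.62 s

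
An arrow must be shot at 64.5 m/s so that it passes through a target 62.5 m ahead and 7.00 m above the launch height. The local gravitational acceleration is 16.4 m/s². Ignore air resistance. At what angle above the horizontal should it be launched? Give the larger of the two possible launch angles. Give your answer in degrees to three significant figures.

Trajectory: y = x tanθ − g x² (1 + tan²θ)/(2v₀²). With x = 62.5, y = 7.00, v₀ = 64.5, g = 16.4:
7.699 tan²θ − 62.5 tanθ + (14.70) = 0.
tanθ = [62.5 ± √(62.5² − 4 × 7.699 × (14.70))] / (2 × 7.699) = (62.5 ± 58.77) / 15.40, giving tanθ = 0.2424 or 7.875.
θ = 13.63° or 82.76°; the larger is 82.76°.

82.8°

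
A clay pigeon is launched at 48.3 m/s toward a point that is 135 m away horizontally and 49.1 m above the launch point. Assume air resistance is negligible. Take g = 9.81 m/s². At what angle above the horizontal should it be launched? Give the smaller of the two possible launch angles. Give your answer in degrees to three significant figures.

Trajectory: y = x tanθ − g x² (1 + tan²θ)/(2v₀²). With x = 135, y = 49.1, v₀ = 48.3, g = 9.81:
38.32 tan²θ − 135 tanθ + (87.42) = 0.
tanθ = [135 ± √(135² − 4 × 38.32 × (87.42))] / (2 × 38.32) = (135 ± 69.47) / 76.64, giving tanθ = 0.8551 or 2.668.
θ = 40.53° or 69.45°; the smaller is 40.53°.

40.5°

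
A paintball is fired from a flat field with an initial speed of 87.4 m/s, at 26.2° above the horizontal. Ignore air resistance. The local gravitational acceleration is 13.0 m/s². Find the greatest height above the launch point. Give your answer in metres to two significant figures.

57 m

Horizontal component vₓ = 87.40 cos 26.2° = 78.42 m/s; vertical v_y0 = 87.40 sin 26.2° = 38.59 m/s.
Maximum height: H = v_y0² / (2g) = 38.59² / (2 × 13.0) = 57.27 m.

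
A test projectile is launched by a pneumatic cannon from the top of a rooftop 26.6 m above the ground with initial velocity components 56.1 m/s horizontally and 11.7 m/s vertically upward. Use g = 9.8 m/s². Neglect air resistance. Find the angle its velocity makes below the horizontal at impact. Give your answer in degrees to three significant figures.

24.6°

Vertical motion (up positive, ground at y = 0): 4.900 t² − (11.70) t − 26.6 = 0, so t = (11.70 + √(11.70² + 2·9.80·26.6)) / 9.80 = (11.70 + 25.66) / 9.80 = 3.812 s.
At impact: v_y = v_y0 − g t = −25.66 m/s; vₓ = 56.10 m/s.
Angle below horizontal: arctan(|v_y|/vₓ) = arctan(25.66/56.10) = 24.58°.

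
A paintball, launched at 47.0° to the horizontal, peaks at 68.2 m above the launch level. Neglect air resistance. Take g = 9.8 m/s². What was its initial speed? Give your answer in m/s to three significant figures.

At the peak v_y = 0, so v_y0 = √(2gH) = √(2 × 9.80 × 68.2) = 36.56 m/s.
v_y0 = v₀ sin θ ⇒ v₀ = 36.56 / sin 47.0° = 49.99 m/s.

50.0 m/s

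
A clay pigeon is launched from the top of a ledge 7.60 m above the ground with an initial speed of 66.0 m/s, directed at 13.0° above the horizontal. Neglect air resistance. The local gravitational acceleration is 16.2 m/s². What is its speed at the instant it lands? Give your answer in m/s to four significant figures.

67.84 m/s

vₓ = 66.00 cos 13.0° = 64.31 m/s; v_y0 = 66.00 sin 13.0° = 14.85 m/s.
The projectile lands when y = 7.60 + (14.85) t − ½·16.2·t² = 0. Positive root: t = (14.85 + √(14.85² + 2·16.2·7.60)) / 16.2 = (14.85 + 21.60) / 16.2 = 2.250 s.
Vertical velocity at impact: v_y = v_y0 − g t = 14.85 − 16.2 × 2.250 = −21.60 m/s.
Speed: |v| = √(vₓ² + v_y²) = √(64.31² + 21.60²) = 67.84 m/s.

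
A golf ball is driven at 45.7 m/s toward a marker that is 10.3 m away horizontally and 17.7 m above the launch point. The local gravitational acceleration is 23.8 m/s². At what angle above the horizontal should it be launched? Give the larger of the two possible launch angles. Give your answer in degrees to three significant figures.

Trajectory: y = x tanθ − g x² (1 + tan²θ)/(2v₀²). With x = 10.3, y = 17.7, v₀ = 45.7, g = 23.8:
0.6045 tan²θ − 10.3 tanθ + (18.30) = 0.
tanθ = [10.3 ± √(10.3² − 4 × 0.6045 × (18.30))] / (2 × 0.6045) = (10.3 ± 7.863) / 1.209, giving tanθ = 2.016 or 15.02.
θ = 63.61° or 86.19°; the larger is 86.19°.

86.2°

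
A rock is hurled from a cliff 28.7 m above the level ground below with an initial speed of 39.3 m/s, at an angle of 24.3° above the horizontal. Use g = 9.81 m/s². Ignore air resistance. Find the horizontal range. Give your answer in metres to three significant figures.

Components: vₓ = 39.30 cos 24.3° = 35.82 m/s, v_y0 = 39.30 sin 24.3° = 16.17 m/s.
Vertical motion (up positive, ground at y = 0): 4.905 t² − (16.17) t − 28.7 = 0, so t = (16.17 + √(16.17² + 2·9.81·28.7)) / 9.81 = (16.17 + 28.72) / 9.81 = 4.576 s.
Horizontal distance: R = vₓ t = 35.82 × 4.576 = 163.9 m.

164 m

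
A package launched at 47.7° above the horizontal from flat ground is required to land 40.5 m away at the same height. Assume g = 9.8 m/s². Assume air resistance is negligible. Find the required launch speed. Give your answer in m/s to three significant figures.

Level-ground range: R = v₀² sin(2θ)/g, so v₀ = √(gR / sin 2θ).
v₀ = √(9.80 × 40.5 / sin 95.40°) = √(396.9 / 0.9956) = √398.67 = 19.97 m/s.

20.0 m/s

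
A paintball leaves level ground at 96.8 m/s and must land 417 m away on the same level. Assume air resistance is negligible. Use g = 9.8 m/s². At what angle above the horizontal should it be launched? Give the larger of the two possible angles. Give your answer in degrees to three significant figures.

Level-ground range R = v₀² sin(2θ)/g ⇒ sin(2θ) = gR/v₀² = 9.80 × 417 / 96.8² = 0.4361.
2θ = 25.86° or 180° − 25.86° = 154.1°, so θ = 12.93° or 77.07°.
The larger angle is 77.07°.

77.1°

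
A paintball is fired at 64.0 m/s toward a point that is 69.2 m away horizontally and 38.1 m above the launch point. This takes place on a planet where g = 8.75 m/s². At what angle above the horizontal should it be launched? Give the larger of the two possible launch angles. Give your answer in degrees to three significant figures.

Trajectory: y = x tanθ − g x² (1 + tan²θ)/(2v₀²). With x = 69.2, y = 38.1, v₀ = 64.0, g = 8.75:
5.115 tan²θ − 69.2 tanθ + (43.21) = 0.
tanθ = [69.2 ± √(69.2² − 4 × 5.115 × (43.21))] / (2 × 5.115) = (69.2 ± 62.49) / 10.23, giving tanθ = 0.6563 or 12.87.
θ = 33.28° or 85.56°; the larger is 85.56°.

85.6°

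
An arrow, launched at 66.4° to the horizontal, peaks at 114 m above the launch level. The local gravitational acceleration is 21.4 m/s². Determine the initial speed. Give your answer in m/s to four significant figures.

76.23 m/s

At the peak v_y = 0, so v_y0 = √(2gH) = √(2 × 21.4 × 114) = 69.85 m/s.
v_y0 = v₀ sin θ ⇒ v₀ = 69.85 / sin 66.4° = 76.23 m/s.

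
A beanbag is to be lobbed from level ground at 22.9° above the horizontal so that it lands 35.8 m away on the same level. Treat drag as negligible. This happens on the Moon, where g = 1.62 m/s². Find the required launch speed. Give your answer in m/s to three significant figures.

Level-ground range: R = v₀² sin(2θ)/g, so v₀ = √(gR / sin 2θ).
v₀ = √(1.62 × 35.8 / sin 45.80°) = √(58.00 / 0.7169) = √80.897 = 8.994 m/s.

8.99 m/s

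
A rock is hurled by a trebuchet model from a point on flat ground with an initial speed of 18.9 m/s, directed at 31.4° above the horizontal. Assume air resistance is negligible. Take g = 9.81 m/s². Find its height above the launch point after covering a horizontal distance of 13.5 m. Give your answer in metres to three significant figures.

4.81 m

Resolve: vₓ = 18.90 cos 31.4° = 16.13 m/s and v_y0 = 18.90 sin 31.4° = 9.847 m/s.
x = vₓ t ⇒ t = 13.5/16.13 = 0.8368 s.
Height: y = v_y0 t − ½ g t² = 9.847 × 0.8368 − 4.905 × 0.8368² = 8.240 − 3.435 = 4.805 m.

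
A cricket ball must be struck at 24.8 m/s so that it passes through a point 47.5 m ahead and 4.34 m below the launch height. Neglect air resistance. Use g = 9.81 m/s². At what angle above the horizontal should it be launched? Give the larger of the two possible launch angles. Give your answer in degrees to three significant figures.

Trajectory: y = x tanθ − g x² (1 + tan²θ)/(2v₀²). With x = 47.5, y = −4.34, v₀ = 24.8, g = 9.81:
17.99 tan²θ − 47.5 tanθ + (13.65) = 0.
tanθ = [47.5 ± √(47.5² − 4 × 17.99 × (13.65))] / (2 × 17.99) = (47.5 ± 35.69) / 35.99, giving tanθ = 0.3283 or 2.312.
θ = 18.17° or 66.61°; the larger is 66.61°.

66.6°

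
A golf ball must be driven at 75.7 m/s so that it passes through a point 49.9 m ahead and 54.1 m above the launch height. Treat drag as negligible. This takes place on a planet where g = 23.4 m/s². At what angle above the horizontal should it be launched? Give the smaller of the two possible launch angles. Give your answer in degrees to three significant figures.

54.1°

Trajectory: y = x tanθ − g x² (1 + tan²θ)/(2v₀²). With x = 49.9, y = 54.1, v₀ = 75.7, g = 23.4:
5.084 tan²θ − 49.9 tanθ + (59.18) = 0.
tanθ = [49.9 ± √(49.9² − 4 × 5.084 × (59.18))] / (2 × 5.084) = (49.9 ± 35.87) / 10.17, giving tanθ = 1.380 or 8.435.
θ = 54.07° or 83.24°; the smaller is 54.07°.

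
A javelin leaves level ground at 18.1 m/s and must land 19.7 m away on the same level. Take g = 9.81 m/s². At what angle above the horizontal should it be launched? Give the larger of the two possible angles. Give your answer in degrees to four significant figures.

71.93°

From R = (v₀²/g) sin 2θ: sin 2θ = 9.81 × 19.7 / 327.61 = 0.5899.
2θ = 36.15° or 180° − 36.15° = 143.9°, so θ = 18.07° or 71.93°.
The larger angle is 71.93°.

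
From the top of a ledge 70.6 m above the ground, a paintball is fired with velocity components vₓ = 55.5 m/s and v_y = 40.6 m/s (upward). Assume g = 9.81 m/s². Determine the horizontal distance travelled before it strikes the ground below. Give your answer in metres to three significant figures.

541 m

The projectile lands when y = 70.6 + (40.60) t − ½·9.81·t² = 0. Positive root: t = (40.60 + √(40.60² + 2·9.81·70.6)) / 9.81 = (40.60 + 55.08) / 9.81 = 9.753 s.
Horizontal distance: R = vₓ t = 55.50 × 9.753 = 541.3 m.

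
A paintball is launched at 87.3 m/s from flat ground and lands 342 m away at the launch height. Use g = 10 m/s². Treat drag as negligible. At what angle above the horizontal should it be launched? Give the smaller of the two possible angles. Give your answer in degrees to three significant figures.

R = v₀² sin 2θ / g gives sin 2θ = gR/v₀² = 10.0·342/87.3² = 0.4487.
2θ = 26.66° or 180° − 26.66° = 153.3°, so θ = 13.33° or 76.67°.
The smaller angle is 13.33°.

13.3°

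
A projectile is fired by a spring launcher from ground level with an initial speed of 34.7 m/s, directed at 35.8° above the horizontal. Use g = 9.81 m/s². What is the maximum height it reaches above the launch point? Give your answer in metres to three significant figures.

Components: vₓ = 34.70 cos 35.8° = 28.14 m/s, v_y0 = 34.70 sin 35.8° = 20.30 m/s.
Peak height H = v_y0² / (2g) = 412.01 / 19.62 = 21.00 m.

21.0 m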